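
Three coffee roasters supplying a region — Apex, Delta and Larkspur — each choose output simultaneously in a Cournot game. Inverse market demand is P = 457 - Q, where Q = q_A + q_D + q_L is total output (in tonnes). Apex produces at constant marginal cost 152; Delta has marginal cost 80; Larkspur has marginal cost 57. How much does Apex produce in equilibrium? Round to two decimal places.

Apex's profit: π_A = (457 - Q)q_A - (152q_A). Setting ∂π_A/∂q_A = 0: 305 - 2q_A - (q_D + q_L) = 0.
Delta's first-order condition: 377 - 2q_D - (q_A + q_L) = 0.
Larkspur's first-order condition: 400 - 2q_L - (q_A + q_D) = 0.
Adding the 3 first-order conditions: 1082 − 4Q = 0, so Q = 541/2.
Back-substituting: q_A = (305 − 541/2) = 69/2, q_D = (377 − 541/2) = 213/2, q_L = (400 − 541/2) = 259/2.

34.50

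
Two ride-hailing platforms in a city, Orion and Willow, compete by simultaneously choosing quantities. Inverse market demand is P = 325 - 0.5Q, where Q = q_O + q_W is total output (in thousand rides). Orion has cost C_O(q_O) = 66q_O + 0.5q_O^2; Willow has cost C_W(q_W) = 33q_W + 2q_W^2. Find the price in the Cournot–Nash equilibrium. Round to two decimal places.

242.77

Orion's profit: π_O = (325 - 0.5Q)q_O - (66q_O + (1/2)q_O²). Setting ∂π_O/∂q_O = 0: 259 - 2q_O - (1/2)(q_W) = 0.
Willow's profit: π_W = (325 - 0.5Q)q_W - (33q_W + 2q_W²). Setting ∂π_W/∂q_W = 0: 292 - 5q_W - (1/2)(q_O) = 0.
Rearranging gives the reaction functions q_O = (259 - (1/2)q_W)/2 and q_W = (292 - (1/2)q_O)/5.
Substituting one into the other gives q_O = 1532/13 and q_W = 606/13.
Total output Q = 164.4615, so price P = 325 - (1/2)·164.4615 = 242.7692.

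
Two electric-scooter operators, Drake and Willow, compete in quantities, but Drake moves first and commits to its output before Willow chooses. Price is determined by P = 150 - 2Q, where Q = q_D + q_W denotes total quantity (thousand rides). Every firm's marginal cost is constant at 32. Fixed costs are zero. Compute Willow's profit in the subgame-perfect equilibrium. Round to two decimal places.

435.13

The follower Willow best-responds to any q_D: π_W = (150 - 2Q)q_W - 32q_W.
∂π_W/∂q_W = 118 - 2q_D - 4q_W = 0 gives the reaction function q_W = (118 - 2q_D)/4.
The leader anticipates this reaction. Substituting into P = 150 - 2Q gives P = 91 - q_D, so π_D = (91 - q_D)q_D - 32q_D.
Maximising: ∂π_D/∂q_D = 59 - 2q_D = 0, giving q_D = 59/2.
Then q_W = (118 - 2·(59/2))/4 = 59/4.
Price P = 150 - 2·(177/4) = 123/2.
Willow's profit: (123/2 - 32)·(59/4) = 435.1250.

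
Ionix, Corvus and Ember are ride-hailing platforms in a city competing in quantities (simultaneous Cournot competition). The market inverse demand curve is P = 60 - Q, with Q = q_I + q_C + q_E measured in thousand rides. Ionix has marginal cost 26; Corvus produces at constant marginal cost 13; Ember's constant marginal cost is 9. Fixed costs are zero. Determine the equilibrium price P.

27

Ionix's profit: π_I = (60 - Q)q_I - (26q_I). Setting ∂π_I/∂q_I = 0: 34 - 2q_I - (q_C + q_E) = 0.
Corvus's first-order condition: 47 - 2q_C - (q_I + q_E) = 0.
Ember's first-order condition: 51 - 2q_E - (q_I + q_C) = 0.
Adding the 3 first-order conditions: 132 − 4Q = 0, so Q = 33.
Back-substituting: q_I = (34 − 33) = 1, q_C = (47 − 33) = 14, q_E = (51 − 33) = 18.
Total output Q = 33, so price P = 60 - 33 = 27.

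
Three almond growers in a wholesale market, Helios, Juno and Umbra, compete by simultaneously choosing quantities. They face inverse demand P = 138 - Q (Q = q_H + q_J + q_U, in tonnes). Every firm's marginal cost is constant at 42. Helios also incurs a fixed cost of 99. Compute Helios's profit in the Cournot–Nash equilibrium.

Each firm earns π_i = (138 - Q)q_i - 42q_i.
First-order condition (treating rivals' output as given): 96 - 2q_i - Σ_{j≠i} q_j = 0.
By symmetry each firm produces the same amount; substituting Σ_{j≠i} q_j = 2q_i yields q_i = 96/4 = 24.
Price P = 138 - 72 = 66.
Helios's profit: (66 - 42)·24 - 99 = 477.

477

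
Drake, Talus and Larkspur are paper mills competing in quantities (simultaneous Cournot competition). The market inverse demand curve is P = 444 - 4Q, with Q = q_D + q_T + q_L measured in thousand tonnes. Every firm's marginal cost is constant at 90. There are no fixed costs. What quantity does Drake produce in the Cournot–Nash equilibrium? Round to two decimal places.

A representative firm's profit is π_i = q_i(444 - 4Q) - 90q_i.
First-order condition (treating rivals' output as given): 354 - 8q_i - 4·Σ_{j≠i} q_j = 0.
By symmetry each firm produces the same amount; substituting Σ_{j≠i} q_j = 2q_i yields q_i = 354/16 = 177/8.

22.13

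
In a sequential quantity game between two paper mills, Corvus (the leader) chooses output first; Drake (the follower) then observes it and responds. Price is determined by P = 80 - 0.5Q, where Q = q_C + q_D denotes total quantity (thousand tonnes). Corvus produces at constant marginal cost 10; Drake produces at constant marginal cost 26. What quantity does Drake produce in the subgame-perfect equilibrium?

11

The follower Drake best-responds to any q_C: π_D = (80 - 0.5Q)q_D - 26q_D.
∂π_D/∂q_D = 54 - (1/2)q_C - q_D = 0 gives the reaction function q_D = (54 - (1/2)q_C).
The leader anticipates this reaction. Substituting into P = 80 - 0.5Q gives P = 53 - (1/4)q_C, so π_C = (53 - (1/4)q_C)q_C - 10q_C.
Maximising: ∂π_C/∂q_C = 43 - (1/2)q_C = 0, giving q_C = 86.
Then q_D = (54 - (1/2)·86) = 11.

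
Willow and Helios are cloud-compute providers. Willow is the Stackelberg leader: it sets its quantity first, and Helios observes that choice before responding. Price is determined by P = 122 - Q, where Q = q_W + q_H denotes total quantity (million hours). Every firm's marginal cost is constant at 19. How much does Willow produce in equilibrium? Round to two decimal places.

51.50

Solve by backward induction. Given q_W, the follower Helios maximises π_H = (122 - q_W - q_H)q_H - 19q_H.
∂π_H/∂q_H = 103 - q_W - 2q_H = 0 gives the reaction function q_H = (103 - q_W)/2.
The leader anticipates this reaction. Substituting into P = 122 - Q gives P = 141/2 - (1/2)q_W, so π_W = (141/2 - (1/2)q_W)q_W - 19q_W.
Maximising: ∂π_W/∂q_W = 103/2 - q_W = 0, giving q_W = 103/2.
Then q_H = (103 - 103/2)/2 = 103/4.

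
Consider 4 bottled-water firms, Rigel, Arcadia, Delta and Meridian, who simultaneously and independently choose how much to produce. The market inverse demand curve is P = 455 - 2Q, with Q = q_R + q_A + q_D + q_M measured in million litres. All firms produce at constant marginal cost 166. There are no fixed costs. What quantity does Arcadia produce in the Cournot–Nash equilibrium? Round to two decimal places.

Each firm earns π_i = (455 - 2Q)q_i - 166q_i.
Setting ∂π_i/∂q_i = 0 with rivals' quantities fixed: 289 - 4q_i - 2·Σ_{j≠i} q_j = 0.
With identical firms every q_j equals q_i, so Σ_{j≠i} q_j = 3q_i and 289 = 10q_i, giving q_i = 289/10.

28.90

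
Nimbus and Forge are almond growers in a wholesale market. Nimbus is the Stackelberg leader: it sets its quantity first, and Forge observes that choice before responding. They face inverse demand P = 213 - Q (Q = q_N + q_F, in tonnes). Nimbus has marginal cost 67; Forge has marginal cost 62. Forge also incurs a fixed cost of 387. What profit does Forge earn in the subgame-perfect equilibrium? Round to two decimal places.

1233.06

Solve by backward induction. Given q_N, the follower Forge maximises π_F = (213 - q_N - q_F)q_F - 62q_F.
∂π_F/∂q_F = 151 - q_N - 2q_F = 0 gives the reaction function q_F = (151 - q_N)/2.
Nimbus substitutes q_F(q_N) into its own profit: π_N = q_N(213 - q_N - (151 - q_N)/2) - 67q_N = (275/2 - (1/2)q_N)q_N - 67q_N.
The leader's first-order condition 141/2 - q_N = 0 yields q_N = 141/2.
Then q_F = (151 - 141/2)/2 = 161/4.
Price P = 213 - 443/4 = 409/4.
Forge's profit: (409/4 - 62)·(161/4) - 387 = 1233.0625.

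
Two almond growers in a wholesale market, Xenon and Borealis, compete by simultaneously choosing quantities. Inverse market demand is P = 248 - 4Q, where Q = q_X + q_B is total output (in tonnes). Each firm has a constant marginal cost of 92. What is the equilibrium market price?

144

A representative firm's profit is π_i = q_i(248 - 4Q) - 92q_i.
Setting ∂π_i/∂q_i = 0 with rivals' quantities fixed: 156 - 8q_i - 4q_j = 0.
By symmetry each firm produces the same amount; substituting q_j = q_i yields q_i = 156/12 = 13.
Total output Q = 26, so price P = 248 - 4·26 = 144.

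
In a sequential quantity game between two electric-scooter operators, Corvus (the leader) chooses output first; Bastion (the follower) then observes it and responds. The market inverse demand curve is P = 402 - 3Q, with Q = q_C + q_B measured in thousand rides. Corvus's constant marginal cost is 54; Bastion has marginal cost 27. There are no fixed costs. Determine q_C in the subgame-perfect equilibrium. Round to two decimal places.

53.50

The follower Bastion best-responds to any q_C: π_B = (402 - 3Q)q_B - 27q_B.
∂π_B/∂q_B = 375 - 3q_C - 6q_B = 0 gives the reaction function q_B = (375 - 3q_C)/6.
The leader anticipates this reaction. Substituting into P = 402 - 3Q gives P = 429/2 - (3/2)q_C, so π_C = (429/2 - (3/2)q_C)q_C - 54q_C.
Maximising: ∂π_C/∂q_C = 321/2 - 3q_C = 0, giving q_C = 107/2.
Then q_B = (375 - 3·(107/2))/6 = 143/4.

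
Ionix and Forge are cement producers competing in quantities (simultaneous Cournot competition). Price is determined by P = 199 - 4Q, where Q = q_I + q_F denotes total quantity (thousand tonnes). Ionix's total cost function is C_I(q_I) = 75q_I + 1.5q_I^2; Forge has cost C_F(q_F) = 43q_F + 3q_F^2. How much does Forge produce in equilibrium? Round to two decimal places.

Ionix's profit: π_I = (199 - 4Q)q_I - (75q_I + (3/2)q_I²). Setting ∂π_I/∂q_I = 0: 124 - 11q_I - 4(q_F) = 0.
Forge's first-order condition: 156 - 14q_F - 4(q_I) = 0.
Best responses: q_I = (124 - 4q_F)/11, q_F = (156 - 4q_I)/14.
Substituting one into the other gives q_I = 556/69 and q_F = 610/69.

8.84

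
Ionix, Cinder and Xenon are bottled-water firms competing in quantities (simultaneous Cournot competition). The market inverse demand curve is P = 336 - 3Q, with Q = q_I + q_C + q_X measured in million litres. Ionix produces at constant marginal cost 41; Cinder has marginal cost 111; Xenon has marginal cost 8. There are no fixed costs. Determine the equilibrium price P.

124

Ionix's profit: π_I = (336 - 3Q)q_I - (41q_I). Setting ∂π_I/∂q_I = 0: 295 - 6q_I - 3(q_C + q_X) = 0.
Cinder's first-order condition: 225 - 6q_C - 3(q_I + q_X) = 0.
Xenon's first-order condition: 328 - 6q_X - 3(q_I + q_C) = 0.
Adding the 3 first-order conditions: 848 − 12Q = 0, so Q = 212/3.
Back-substituting: q_I = (295 − 212)/3 = 83/3, q_C = (225 − 212)/3 = 13/3, q_X = (328 − 212)/3 = 116/3.
Total output Q = 212/3, so price P = 336 - 3·(212/3) = 124.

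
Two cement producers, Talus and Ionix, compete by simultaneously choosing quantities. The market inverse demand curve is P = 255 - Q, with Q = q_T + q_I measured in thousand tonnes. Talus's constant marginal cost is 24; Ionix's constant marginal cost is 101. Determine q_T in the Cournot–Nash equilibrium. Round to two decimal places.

102.67

Talus's profit: π_T = (255 - Q)q_T - (24q_T). Setting ∂π_T/∂q_T = 0: 231 - 2q_T - (q_I) = 0.
Ionix's first-order condition: 154 - 2q_I - (q_T) = 0.
Rearranging gives the reaction functions q_T = (231 - q_I)/2 and q_I = (154 - q_T)/2.
Substituting one into the other gives q_T = 308/3 and q_I = 77/3.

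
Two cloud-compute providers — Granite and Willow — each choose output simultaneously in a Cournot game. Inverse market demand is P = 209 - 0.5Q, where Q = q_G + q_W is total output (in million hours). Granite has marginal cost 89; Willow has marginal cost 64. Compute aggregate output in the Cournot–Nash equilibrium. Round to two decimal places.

Granite's profit: π_G = (209 - 0.5Q)q_G - (89q_G). Setting ∂π_G/∂q_G = 0: 120 - q_G - (1/2)(q_W) = 0.
Willow's profit: π_W = (209 - 0.5Q)q_W - (64q_W). Setting ∂π_W/∂q_W = 0: 145 - q_W - (1/2)(q_G) = 0.
So q_G = (120 - (1/2)q_W) and q_W = (145 - (1/2)q_G).
Substituting one into the other gives q_G = 190/3 and q_W = 340/3.
Total output Q = 190/3 + 340/3 = 530/3.

176.67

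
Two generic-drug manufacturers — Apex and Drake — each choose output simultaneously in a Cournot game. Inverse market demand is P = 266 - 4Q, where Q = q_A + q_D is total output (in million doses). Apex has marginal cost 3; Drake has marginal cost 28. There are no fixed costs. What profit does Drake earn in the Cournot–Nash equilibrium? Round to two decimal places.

1260.25

Apex's profit: π_A = (266 - 4Q)q_A - (3q_A). Setting ∂π_A/∂q_A = 0: 263 - 8q_A - 4(q_D) = 0.
Drake's profit: π_D = (266 - 4Q)q_D - (28q_D). Setting ∂π_D/∂q_D = 0: 238 - 8q_D - 4(q_A) = 0.
Rearranging gives the reaction functions q_A = (263 - 4q_D)/8 and q_D = (238 - 4q_A)/8.
Substituting one into the other gives q_A = 24 and q_D = 71/4.
Price P = 266 - 4·(167/4) = 99.
Drake's profit: (99 - 28)·(71/4) = 1260.2500.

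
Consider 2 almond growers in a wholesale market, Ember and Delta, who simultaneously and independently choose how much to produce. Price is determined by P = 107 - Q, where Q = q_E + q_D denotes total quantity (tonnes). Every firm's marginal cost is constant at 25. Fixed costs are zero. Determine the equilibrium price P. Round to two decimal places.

52.33

Each firm earns π_i = (107 - Q)q_i - 25q_i.
First-order condition (treating rivals' output as given): 82 - 2q_i - q_j = 0.
With identical firms every q_j equals q_i, so q_j = q_i and 82 = 3q_i, giving q_i = 82/3.
Total output Q = 164/3, so price P = 107 - 164/3 = 157/3.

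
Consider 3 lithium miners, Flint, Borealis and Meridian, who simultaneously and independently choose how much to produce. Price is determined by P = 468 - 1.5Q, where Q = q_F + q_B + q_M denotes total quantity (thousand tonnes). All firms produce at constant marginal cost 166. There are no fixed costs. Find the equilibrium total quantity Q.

151

Each firm earns π_i = (468 - 1.5Q)q_i - 166q_i.
Setting ∂π_i/∂q_i = 0 with rivals' quantities fixed: 302 - 3q_i - (3/2)·Σ_{j≠i} q_j = 0.
By symmetry each firm produces the same amount; substituting Σ_{j≠i} q_j = 2q_i yields q_i = 302/6 = 151/3.
Total output Q = 151/3 + 151/3 + 151/3 = 151.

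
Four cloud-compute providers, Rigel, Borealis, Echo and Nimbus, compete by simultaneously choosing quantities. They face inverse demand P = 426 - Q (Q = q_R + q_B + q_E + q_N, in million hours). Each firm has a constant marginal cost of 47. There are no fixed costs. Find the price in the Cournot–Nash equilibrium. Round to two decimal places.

122.80

A representative firm's profit is π_i = q_i(426 - Q) - 47q_i.
Setting ∂π_i/∂q_i = 0 with rivals' quantities fixed: 379 - 2q_i - Σ_{j≠i} q_j = 0.
By symmetry each firm produces the same amount; substituting Σ_{j≠i} q_j = 3q_i yields q_i = 379/5.
Total output Q = 1516/5, so price P = 426 - 1516/5 = 614/5.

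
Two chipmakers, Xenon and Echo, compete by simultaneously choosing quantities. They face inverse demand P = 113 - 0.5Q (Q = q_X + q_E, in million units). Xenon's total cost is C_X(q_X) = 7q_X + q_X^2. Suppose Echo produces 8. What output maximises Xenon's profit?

With the rival's output fixed at 8, Xenon's profit is π_X = (113 - (1/2)·8 - (1/2)q_X)q_X - (7q_X + q_X²) = (109 - (1/2)q_X)q_X - (7q_X + q_X²).
∂π_X/∂q_X = 102 - 3q_X = 0, so q_X = 34.

34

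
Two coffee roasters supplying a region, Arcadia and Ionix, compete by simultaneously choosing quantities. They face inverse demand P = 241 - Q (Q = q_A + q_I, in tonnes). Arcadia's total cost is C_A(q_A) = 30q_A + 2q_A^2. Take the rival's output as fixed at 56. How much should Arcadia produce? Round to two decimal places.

With the rival's output fixed at 56, Arcadia's profit is π_A = (241 - 56 - q_A)q_A - (30q_A + 2q_A²) = (185 - q_A)q_A - (30q_A + 2q_A²).
∂π_A/∂q_A = 155 - 6q_A = 0, so q_A = 155/6.

25.83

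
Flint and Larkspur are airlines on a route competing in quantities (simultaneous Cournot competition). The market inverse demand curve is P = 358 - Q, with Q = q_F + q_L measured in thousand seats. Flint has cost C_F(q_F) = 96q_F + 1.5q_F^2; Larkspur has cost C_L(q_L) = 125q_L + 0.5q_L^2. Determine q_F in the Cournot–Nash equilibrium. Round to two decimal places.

39.50

Flint's profit: π_F = (358 - Q)q_F - (96q_F + (3/2)q_F²). Setting ∂π_F/∂q_F = 0: 262 - 5q_F - (q_L) = 0.
Larkspur's first-order condition: 233 - 3q_L - (q_F) = 0.
Best responses: q_F = (262 - q_L)/5, q_L = (233 - q_F)/3.
Substituting one into the other gives q_F = 79/2 and q_L = 129/2.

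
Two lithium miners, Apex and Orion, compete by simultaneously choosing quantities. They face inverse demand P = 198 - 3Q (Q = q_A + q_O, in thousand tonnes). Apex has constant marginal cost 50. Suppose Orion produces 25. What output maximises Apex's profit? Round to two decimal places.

With the rival's output fixed at 25, Apex's profit is π_A = (198 - 3·25 - 3q_A)q_A - (50q_A) = (123 - 3q_A)q_A - (50q_A).
∂π_A/∂q_A = 73 - 6q_A = 0, so q_A = 73/6.

12.17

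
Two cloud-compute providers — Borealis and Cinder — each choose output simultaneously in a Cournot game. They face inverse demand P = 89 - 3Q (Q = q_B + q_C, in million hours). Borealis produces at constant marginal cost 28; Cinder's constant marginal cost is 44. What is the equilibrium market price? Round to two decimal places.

Borealis's profit: π_B = (89 - 3Q)q_B - (28q_B). Setting ∂π_B/∂q_B = 0: 61 - 6q_B - 3(q_C) = 0.
Cinder's profit: π_C = (89 - 3Q)q_C - (44q_C). Setting ∂π_C/∂q_C = 0: 45 - 6q_C - 3(q_B) = 0.
Best responses: q_B = (61 - 3q_C)/6, q_C = (45 - 3q_B)/6.
Solving the pair: q_B = 77/9, q_C = 29/9.
Total output Q = 106/9, so price P = 89 - 3·(106/9) = 161/3.

53.67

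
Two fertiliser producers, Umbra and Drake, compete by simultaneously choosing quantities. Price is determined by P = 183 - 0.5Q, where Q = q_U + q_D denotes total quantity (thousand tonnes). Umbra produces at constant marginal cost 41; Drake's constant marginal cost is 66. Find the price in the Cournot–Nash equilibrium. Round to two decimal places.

Umbra's profit: π_U = (183 - 0.5Q)q_U - (41q_U). Setting ∂π_U/∂q_U = 0: 142 - q_U - (1/2)(q_D) = 0.
Drake's profit: π_D = (183 - 0.5Q)q_D - (66q_D). Setting ∂π_D/∂q_D = 0: 117 - q_D - (1/2)(q_U) = 0.
So q_U = (142 - (1/2)q_D) and q_D = (117 - (1/2)q_U).
Substituting one into the other gives q_U = 334/3 and q_D = 184/3.
Total output Q = 518/3, so price P = 183 - (1/2)·(518/3) = 290/3.

96.67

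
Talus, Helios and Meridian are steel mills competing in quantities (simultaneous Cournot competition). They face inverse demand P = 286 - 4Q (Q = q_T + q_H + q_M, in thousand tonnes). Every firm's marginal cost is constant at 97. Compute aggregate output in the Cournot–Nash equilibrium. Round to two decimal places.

Each firm earns π_i = (286 - 4Q)q_i - 97q_i.
First-order condition (treating rivals' output as given): 189 - 8q_i - 4·Σ_{j≠i} q_j = 0.
With identical firms every q_j equals q_i, so Σ_{j≠i} q_j = 2q_i and 189 = 16q_i, giving q_i = 189/16.
Total output Q = 189/16 + 189/16 + 189/16 = 567/16.

35.44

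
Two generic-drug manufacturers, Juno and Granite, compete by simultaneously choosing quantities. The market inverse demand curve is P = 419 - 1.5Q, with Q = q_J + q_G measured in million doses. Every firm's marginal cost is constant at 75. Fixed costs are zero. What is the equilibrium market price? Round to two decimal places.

189.67

Each firm earns π_i = (419 - 1.5Q)q_i - 75q_i.
First-order condition (treating rivals' output as given): 344 - 3q_i - (3/2)q_j = 0.
By symmetry each firm produces the same amount; substituting q_j = q_i yields q_i = 344/(9/2) = 688/9.
Total output Q = 1376/9, so price P = 419 - (3/2)·(1376/9) = 569/3.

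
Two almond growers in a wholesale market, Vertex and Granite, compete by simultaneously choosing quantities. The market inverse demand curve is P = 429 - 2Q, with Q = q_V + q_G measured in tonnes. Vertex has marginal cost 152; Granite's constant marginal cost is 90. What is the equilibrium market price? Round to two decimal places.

223.67

Vertex's profit: π_V = (429 - 2Q)q_V - (152q_V). Setting ∂π_V/∂q_V = 0: 277 - 4q_V - 2(q_G) = 0.
Granite's profit: π_G = (429 - 2Q)q_G - (90q_G). Setting ∂π_G/∂q_G = 0: 339 - 4q_G - 2(q_V) = 0.
Best responses: q_V = (277 - 2q_G)/4, q_G = (339 - 2q_V)/4.
Substituting one into the other gives q_V = 215/6 and q_G = 401/6.
Total output Q = 308/3, so price P = 429 - 2·(308/3) = 671/3.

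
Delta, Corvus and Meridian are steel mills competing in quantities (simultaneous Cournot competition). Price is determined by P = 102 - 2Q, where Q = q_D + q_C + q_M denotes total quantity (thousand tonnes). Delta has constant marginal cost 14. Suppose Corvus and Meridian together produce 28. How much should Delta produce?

With rivals' combined output fixed at 28, Delta's profit is π_D = (102 - 2·28 - 2q_D)q_D - (14q_D) = (46 - 2q_D)q_D - (14q_D).
∂π_D/∂q_D = 32 - 4q_D = 0, so q_D = 8.

8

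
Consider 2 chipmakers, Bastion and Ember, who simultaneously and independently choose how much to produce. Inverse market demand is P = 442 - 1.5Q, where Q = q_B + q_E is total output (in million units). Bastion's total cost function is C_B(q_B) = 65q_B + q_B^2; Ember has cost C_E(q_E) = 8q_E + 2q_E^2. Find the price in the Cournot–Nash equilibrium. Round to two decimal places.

277.46

Bastion's profit: π_B = (442 - 1.5Q)q_B - (65q_B + q_B²). Setting ∂π_B/∂q_B = 0: 377 - 5q_B - (3/2)(q_E) = 0.
Ember's first-order condition: 434 - 7q_E - (3/2)(q_B) = 0.
So q_B = (377 - (3/2)q_E)/5 and q_E = (434 - (3/2)q_B)/7.
Substituting one into the other gives q_B = 60.7023 and q_E = 48.9924.
Total output Q = 109.6947, so price P = 442 - (3/2)·109.6947 = 277.4580.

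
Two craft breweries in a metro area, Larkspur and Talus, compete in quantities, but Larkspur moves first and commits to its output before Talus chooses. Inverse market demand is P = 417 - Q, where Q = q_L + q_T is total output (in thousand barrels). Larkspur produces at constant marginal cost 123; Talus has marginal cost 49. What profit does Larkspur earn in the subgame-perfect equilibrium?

Solve by backward induction. Given q_L, the follower Talus maximises π_T = (417 - q_L - q_T)q_T - 49q_T.
Follower FOC: 368 - q_L - 2q_T = 0, so q_T(q_L) = (368 - q_L)/2.
The leader anticipates this reaction. Substituting into P = 417 - Q gives P = 233 - (1/2)q_L, so π_L = (233 - (1/2)q_L)q_L - 123q_L.
The leader's first-order condition 110 - q_L = 0 yields q_L = 110.
Then q_T = (368 - 110)/2 = 129.
Price P = 417 - 239 = 178.
Larkspur's profit: (178 - 123)·110 = 6050.

6050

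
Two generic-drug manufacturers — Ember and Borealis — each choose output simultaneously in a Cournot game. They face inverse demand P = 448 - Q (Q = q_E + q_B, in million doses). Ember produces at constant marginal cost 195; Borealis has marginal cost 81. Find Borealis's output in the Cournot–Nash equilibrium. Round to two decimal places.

160.33

Ember's profit: π_E = (448 - Q)q_E - (195q_E). Setting ∂π_E/∂q_E = 0: 253 - 2q_E - (q_B) = 0.
Borealis's profit: π_B = (448 - Q)q_B - (81q_B). Setting ∂π_B/∂q_B = 0: 367 - 2q_B - (q_E) = 0.
So q_E = (253 - q_B)/2 and q_B = (367 - q_E)/2.
Solving the pair: q_E = 139/3, q_B = 481/3.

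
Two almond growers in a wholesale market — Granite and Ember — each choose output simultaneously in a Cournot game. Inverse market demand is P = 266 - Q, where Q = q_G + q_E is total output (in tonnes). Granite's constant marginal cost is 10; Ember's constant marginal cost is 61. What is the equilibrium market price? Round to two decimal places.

Granite's profit: π_G = (266 - Q)q_G - (10q_G). Setting ∂π_G/∂q_G = 0: 256 - 2q_G - (q_E) = 0.
Ember's profit: π_E = (266 - Q)q_E - (61q_E). Setting ∂π_E/∂q_E = 0: 205 - 2q_E - (q_G) = 0.
Rearranging gives the reaction functions q_G = (256 - q_E)/2 and q_E = (205 - q_G)/2.
Solving the pair: q_G = 307/3, q_E = 154/3.
Total output Q = 461/3, so price P = 266 - 461/3 = 337/3.

112.33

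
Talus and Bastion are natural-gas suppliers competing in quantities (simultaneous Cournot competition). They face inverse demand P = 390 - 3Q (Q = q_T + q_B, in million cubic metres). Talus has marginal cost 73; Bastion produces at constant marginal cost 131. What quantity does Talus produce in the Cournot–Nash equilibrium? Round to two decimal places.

41.67

Talus's profit: π_T = (390 - 3Q)q_T - (73q_T). Setting ∂π_T/∂q_T = 0: 317 - 6q_T - 3(q_B) = 0.
Bastion's first-order condition: 259 - 6q_B - 3(q_T) = 0.
Rearranging gives the reaction functions q_T = (317 - 3q_B)/6 and q_B = (259 - 3q_T)/6.
Solving the pair: q_T = 125/3, q_B = 67/3.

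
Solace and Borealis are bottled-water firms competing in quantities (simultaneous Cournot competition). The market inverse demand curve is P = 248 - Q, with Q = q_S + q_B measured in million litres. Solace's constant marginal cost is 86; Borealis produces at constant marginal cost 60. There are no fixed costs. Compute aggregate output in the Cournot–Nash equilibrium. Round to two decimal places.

Solace's profit: π_S = (248 - Q)q_S - (86q_S). Setting ∂π_S/∂q_S = 0: 162 - 2q_S - (q_B) = 0.
Borealis's first-order condition: 188 - 2q_B - (q_S) = 0.
Best responses: q_S = (162 - q_B)/2, q_B = (188 - q_S)/2.
Solving the pair: q_S = 136/3, q_B = 214/3.
Total output Q = 136/3 + 214/3 = 350/3.

116.67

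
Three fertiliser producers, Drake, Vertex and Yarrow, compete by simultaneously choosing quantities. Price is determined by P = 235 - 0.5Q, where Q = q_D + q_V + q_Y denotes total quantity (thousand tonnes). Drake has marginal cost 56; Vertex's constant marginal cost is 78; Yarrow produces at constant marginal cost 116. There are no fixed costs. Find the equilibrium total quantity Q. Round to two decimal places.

227.50

Drake's profit: π_D = (235 - 0.5Q)q_D - (56q_D). Setting ∂π_D/∂q_D = 0: 179 - q_D - (1/2)(q_V + q_Y) = 0.
Vertex's profit: π_V = (235 - 0.5Q)q_V - (78q_V). Setting ∂π_V/∂q_V = 0: 157 - q_V - (1/2)(q_D + q_Y) = 0.
Yarrow's profit: π_Y = (235 - 0.5Q)q_Y - (116q_Y). Setting ∂π_Y/∂q_Y = 0: 119 - q_Y - (1/2)(q_D + q_V) = 0.
Adding the 3 conditions: 455 − Q − Q = 0, i.e. Q = 455/2.
Back-substituting: q_D = (179 − 455/4)/(1/2) = 261/2, q_V = (157 − 455/4)/(1/2) = 173/2, q_Y = (119 − 455/4)/(1/2) = 21/2.
Total output Q = 261/2 + 173/2 + 21/2 = 455/2.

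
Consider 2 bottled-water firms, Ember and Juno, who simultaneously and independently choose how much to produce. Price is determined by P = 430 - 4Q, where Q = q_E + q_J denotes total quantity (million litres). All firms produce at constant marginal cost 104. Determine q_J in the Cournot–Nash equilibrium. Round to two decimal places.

A representative firm's profit is π_i = q_i(430 - 4Q) - 104q_i.
First-order condition (treating rivals' output as given): 326 - 8q_i - 4q_j = 0.
By symmetry each firm produces the same amount; substituting q_j = q_i yields q_i = 326/12 = 163/6.

27.17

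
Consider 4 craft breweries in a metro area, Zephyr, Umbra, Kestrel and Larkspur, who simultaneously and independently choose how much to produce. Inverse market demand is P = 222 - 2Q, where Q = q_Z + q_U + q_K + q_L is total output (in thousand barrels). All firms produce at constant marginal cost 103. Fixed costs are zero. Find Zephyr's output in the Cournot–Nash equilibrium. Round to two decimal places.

11.90

A representative firm's profit is π_i = q_i(222 - 2Q) - 103q_i.
First-order condition (treating rivals' output as given): 119 - 4q_i - 2·Σ_{j≠i} q_j = 0.
With identical firms every q_j equals q_i, so Σ_{j≠i} q_j = 3q_i and 119 = 10q_i, giving q_i = 119/10.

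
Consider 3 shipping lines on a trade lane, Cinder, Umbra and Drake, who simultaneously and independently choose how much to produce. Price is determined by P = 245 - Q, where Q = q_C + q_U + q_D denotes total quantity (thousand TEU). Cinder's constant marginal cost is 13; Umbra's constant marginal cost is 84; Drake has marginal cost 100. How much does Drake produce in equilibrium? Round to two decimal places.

Cinder's profit: π_C = (245 - Q)q_C - (13q_C). Setting ∂π_C/∂q_C = 0: 232 - 2q_C - (q_U + q_D) = 0.
Umbra's profit: π_U = (245 - Q)q_U - (84q_U). Setting ∂π_U/∂q_U = 0: 161 - 2q_U - (q_C + q_D) = 0.
Drake's profit: π_D = (245 - Q)q_D - (100q_D). Setting ∂π_D/∂q_D = 0: 145 - 2q_D - (q_C + q_U) = 0.
Adding the 3 first-order conditions: 538 − 4Q = 0, so Q = 269/2.
Back-substituting: q_C = (232 − 269/2) = 195/2, q_U = (161 − 269/2) = 53/2, q_D = (145 − 269/2) = 21/2.

10.50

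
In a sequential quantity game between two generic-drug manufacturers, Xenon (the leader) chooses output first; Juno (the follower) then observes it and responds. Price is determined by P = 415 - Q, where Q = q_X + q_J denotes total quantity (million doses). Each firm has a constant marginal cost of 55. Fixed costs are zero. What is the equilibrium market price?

145

The follower Juno best-responds to any q_X: π_J = (415 - Q)q_J - 55q_J.
∂π_J/∂q_J = 360 - q_X - 2q_J = 0 gives the reaction function q_J = (360 - q_X)/2.
The leader anticipates this reaction. Substituting into P = 415 - Q gives P = 235 - (1/2)q_X, so π_X = (235 - (1/2)q_X)q_X - 55q_X.
Maximising: ∂π_X/∂q_X = 180 - q_X = 0, giving q_X = 180.
Then q_J = (360 - 180)/2 = 90.
Total output Q = 270, so price P = 415 - 270 = 145.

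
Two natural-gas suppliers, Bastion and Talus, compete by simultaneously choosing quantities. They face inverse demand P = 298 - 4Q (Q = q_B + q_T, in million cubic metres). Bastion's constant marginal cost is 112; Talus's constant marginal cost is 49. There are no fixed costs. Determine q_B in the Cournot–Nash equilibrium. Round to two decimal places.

10.25

Bastion's profit: π_B = (298 - 4Q)q_B - (112q_B). Setting ∂π_B/∂q_B = 0: 186 - 8q_B - 4(q_T) = 0.
Talus's profit: π_T = (298 - 4Q)q_T - (49q_T). Setting ∂π_T/∂q_T = 0: 249 - 8q_T - 4(q_B) = 0.
Best responses: q_B = (186 - 4q_T)/8, q_T = (249 - 4q_B)/8.
Substituting one into the other gives q_B = 41/4 and q_T = 26.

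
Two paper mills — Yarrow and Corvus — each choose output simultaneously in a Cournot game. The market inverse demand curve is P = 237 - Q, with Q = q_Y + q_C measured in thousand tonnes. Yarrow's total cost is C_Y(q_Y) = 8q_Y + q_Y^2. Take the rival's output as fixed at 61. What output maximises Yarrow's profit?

With the rival's output fixed at 61, Yarrow's profit is π_Y = (237 - 61 - q_Y)q_Y - (8q_Y + q_Y²) = (176 - q_Y)q_Y - (8q_Y + q_Y²).
∂π_Y/∂q_Y = 168 - 4q_Y = 0, so q_Y = 42.

42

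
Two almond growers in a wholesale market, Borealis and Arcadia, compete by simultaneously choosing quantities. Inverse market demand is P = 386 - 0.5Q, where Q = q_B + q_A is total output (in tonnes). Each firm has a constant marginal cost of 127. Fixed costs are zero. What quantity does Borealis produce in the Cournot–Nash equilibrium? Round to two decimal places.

A representative firm's profit is π_i = q_i(386 - 0.5Q) - 127q_i.
Setting ∂π_i/∂q_i = 0 with rivals' quantities fixed: 259 - q_i - (1/2)q_j = 0.
With identical firms every q_j equals q_i, so q_j = q_i and 259 = (3/2)q_i, giving q_i = 518/3.

172.67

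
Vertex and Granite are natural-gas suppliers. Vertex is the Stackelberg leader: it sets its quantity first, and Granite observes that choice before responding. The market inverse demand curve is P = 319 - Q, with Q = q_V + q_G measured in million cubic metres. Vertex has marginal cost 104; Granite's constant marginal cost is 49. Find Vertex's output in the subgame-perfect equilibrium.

The follower Granite best-responds to any q_V: π_G = (319 - Q)q_G - 49q_G.
Follower FOC: 270 - q_V - 2q_G = 0, so q_G(q_V) = (270 - q_V)/2.
The leader anticipates this reaction. Substituting into P = 319 - Q gives P = 184 - (1/2)q_V, so π_V = (184 - (1/2)q_V)q_V - 104q_V.
The leader's first-order condition 80 - q_V = 0 yields q_V = 80.
Then q_G = (270 - 80)/2 = 95.

80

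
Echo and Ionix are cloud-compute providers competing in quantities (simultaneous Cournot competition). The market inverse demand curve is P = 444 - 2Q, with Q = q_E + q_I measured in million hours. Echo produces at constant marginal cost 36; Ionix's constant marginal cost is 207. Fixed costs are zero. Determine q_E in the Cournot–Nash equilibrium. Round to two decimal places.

96.50

Echo's profit: π_E = (444 - 2Q)q_E - (36q_E). Setting ∂π_E/∂q_E = 0: 408 - 4q_E - 2(q_I) = 0.
Ionix's profit: π_I = (444 - 2Q)q_I - (207q_I). Setting ∂π_I/∂q_I = 0: 237 - 4q_I - 2(q_E) = 0.
Best responses: q_E = (408 - 2q_I)/4, q_I = (237 - 2q_E)/4.
Substituting one into the other gives q_E = 193/2 and q_I = 11.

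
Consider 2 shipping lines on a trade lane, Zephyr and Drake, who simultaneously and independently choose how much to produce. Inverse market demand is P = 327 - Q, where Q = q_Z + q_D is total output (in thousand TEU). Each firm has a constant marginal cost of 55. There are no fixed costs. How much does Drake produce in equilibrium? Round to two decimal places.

90.67

Each firm earns π_i = (327 - Q)q_i - 55q_i.
First-order condition (treating rivals' output as given): 272 - 2q_i - q_j = 0.
With identical firms every q_j equals q_i, so q_j = q_i and 272 = 3q_i, giving q_i = 272/3.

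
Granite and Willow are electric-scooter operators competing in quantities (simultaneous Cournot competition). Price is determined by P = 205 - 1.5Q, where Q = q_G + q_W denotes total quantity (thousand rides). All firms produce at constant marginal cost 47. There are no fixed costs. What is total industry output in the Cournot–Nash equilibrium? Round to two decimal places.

A representative firm's profit is π_i = q_i(205 - 1.5Q) - 47q_i.
First-order condition (treating rivals' output as given): 158 - 3q_i - (3/2)q_j = 0.
With identical firms every q_j equals q_i, so q_j = q_i and 158 = (9/2)q_i, giving q_i = 316/9.
Total output Q = 316/9 + 316/9 = 632/9.

70.22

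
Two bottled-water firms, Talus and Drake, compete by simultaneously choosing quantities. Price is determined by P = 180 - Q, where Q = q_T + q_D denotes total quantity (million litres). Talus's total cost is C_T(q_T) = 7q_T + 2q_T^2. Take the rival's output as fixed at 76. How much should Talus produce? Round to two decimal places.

16.17

With the rival's output fixed at 76, Talus's profit is π_T = (180 - 76 - q_T)q_T - (7q_T + 2q_T²) = (104 - q_T)q_T - (7q_T + 2q_T²).
∂π_T/∂q_T = 97 - 6q_T = 0, so q_T = 97/6.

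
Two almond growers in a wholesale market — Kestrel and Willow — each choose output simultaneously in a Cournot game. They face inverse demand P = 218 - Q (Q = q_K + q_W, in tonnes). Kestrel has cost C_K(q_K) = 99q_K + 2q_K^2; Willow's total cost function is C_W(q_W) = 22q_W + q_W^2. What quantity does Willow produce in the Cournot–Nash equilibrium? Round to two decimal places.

Kestrel's profit: π_K = (218 - Q)q_K - (99q_K + 2q_K²). Setting ∂π_K/∂q_K = 0: 119 - 6q_K - (q_W) = 0.
Willow's profit: π_W = (218 - Q)q_W - (22q_W + q_W²). Setting ∂π_W/∂q_W = 0: 196 - 4q_W - (q_K) = 0.
Rearranging gives the reaction functions q_K = (119 - q_W)/6 and q_W = (196 - q_K)/4.
Solving the pair: q_K = 280/23, q_W = 1057/23.

45.96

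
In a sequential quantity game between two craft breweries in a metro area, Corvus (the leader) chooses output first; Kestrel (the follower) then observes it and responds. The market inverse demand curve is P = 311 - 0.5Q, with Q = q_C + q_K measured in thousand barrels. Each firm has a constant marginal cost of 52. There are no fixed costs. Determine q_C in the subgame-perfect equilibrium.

Solve by backward induction. Given q_C, the follower Kestrel maximises π_K = (311 - (1/2)q_C - (1/2)q_K)q_K - 52q_K.
∂π_K/∂q_K = 259 - (1/2)q_C - q_K = 0 gives the reaction function q_K = (259 - (1/2)q_C).
Corvus substitutes q_K(q_C) into its own profit: π_C = q_C(311 - (1/2)q_C - (259 - (1/2)q_C)/2) - 52q_C = (363/2 - (1/4)q_C)q_C - 52q_C.
The leader's first-order condition 259/2 - (1/2)q_C = 0 yields q_C = 259.
Then q_K = (259 - (1/2)·259) = 259/2.

259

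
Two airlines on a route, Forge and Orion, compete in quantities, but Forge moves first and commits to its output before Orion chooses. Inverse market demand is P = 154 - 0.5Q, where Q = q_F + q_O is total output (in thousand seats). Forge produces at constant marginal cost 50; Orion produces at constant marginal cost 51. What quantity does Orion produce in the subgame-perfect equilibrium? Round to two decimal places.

50.50

The follower Orion best-responds to any q_F: π_O = (154 - 0.5Q)q_O - 51q_O.
Setting the follower's marginal profit to zero, 103 - (1/2)q_F - q_O = 0, i.e. q_O = (103 - (1/2)q_F).
Forge substitutes q_O(q_F) into its own profit: π_F = q_F(154 - (1/2)q_F - (103 - (1/2)q_F)/2) - 50q_F = (205/2 - (1/4)q_F)q_F - 50q_F.
The leader's first-order condition 105/2 - (1/2)q_F = 0 yields q_F = 105.
Then q_O = (103 - (1/2)·105) = 101/2.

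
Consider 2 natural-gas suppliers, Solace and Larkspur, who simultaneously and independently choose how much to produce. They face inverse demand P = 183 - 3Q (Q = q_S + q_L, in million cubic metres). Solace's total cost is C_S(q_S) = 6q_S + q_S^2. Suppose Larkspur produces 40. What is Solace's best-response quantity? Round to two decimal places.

With the rival's output fixed at 40, Solace's profit is π_S = (183 - 3·40 - 3q_S)q_S - (6q_S + q_S²) = (63 - 3q_S)q_S - (6q_S + q_S²).
∂π_S/∂q_S = 57 - 8q_S = 0, so q_S = 57/8.

7.13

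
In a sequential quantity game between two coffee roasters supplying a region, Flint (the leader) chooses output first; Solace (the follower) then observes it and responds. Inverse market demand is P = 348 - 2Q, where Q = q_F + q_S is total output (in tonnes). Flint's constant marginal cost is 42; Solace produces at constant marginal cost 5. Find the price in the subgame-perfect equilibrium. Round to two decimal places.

Solve by backward induction. Given q_F, the follower Solace maximises π_S = (348 - 2q_F - 2q_S)q_S - 5q_S.
Setting the follower's marginal profit to zero, 343 - 2q_F - 4q_S = 0, i.e. q_S = (343 - 2q_F)/4.
Flint substitutes q_S(q_F) into its own profit: π_F = q_F(348 - 2q_F - (343 - 2q_F)/2) - 42q_F = (353/2 - q_F)q_F - 42q_F.
The leader's first-order condition 269/2 - 2q_F = 0 yields q_F = 269/4.
Then q_S = (343 - 2·(269/4))/4 = 417/8.
Total output Q = 955/8, so price P = 348 - 2·(955/8) = 437/4.

109.25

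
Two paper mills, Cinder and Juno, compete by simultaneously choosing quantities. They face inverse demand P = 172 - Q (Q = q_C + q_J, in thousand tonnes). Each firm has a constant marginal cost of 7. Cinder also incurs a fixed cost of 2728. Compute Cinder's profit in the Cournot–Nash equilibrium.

A representative firm's profit is π_i = q_i(172 - Q) - 7q_i.
Setting ∂π_i/∂q_i = 0 with rivals' quantities fixed: 165 - 2q_i - q_j = 0.
With identical firms every q_j equals q_i, so q_j = q_i and 165 = 3q_i, giving q_i = 55.
Price P = 172 - 110 = 62.
Cinder's profit: (62 - 7)·55 - 2728 = 297.

297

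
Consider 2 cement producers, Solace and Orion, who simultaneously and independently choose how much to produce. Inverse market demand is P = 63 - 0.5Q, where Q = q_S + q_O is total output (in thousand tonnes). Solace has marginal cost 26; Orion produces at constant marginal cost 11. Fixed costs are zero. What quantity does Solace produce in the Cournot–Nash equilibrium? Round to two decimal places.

Solace's profit: π_S = (63 - 0.5Q)q_S - (26q_S). Setting ∂π_S/∂q_S = 0: 37 - q_S - (1/2)(q_O) = 0.
Orion's first-order condition: 52 - q_O - (1/2)(q_S) = 0.
Rearranging gives the reaction functions q_S = (37 - (1/2)q_O) and q_O = (52 - (1/2)q_S).
Substituting one into the other gives q_S = 44/3 and q_O = 134/3.

14.67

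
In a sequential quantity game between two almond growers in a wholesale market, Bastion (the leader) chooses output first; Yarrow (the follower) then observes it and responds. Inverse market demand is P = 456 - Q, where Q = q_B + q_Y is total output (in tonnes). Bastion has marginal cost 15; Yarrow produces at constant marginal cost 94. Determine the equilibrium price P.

Solve by backward induction. Given q_B, the follower Yarrow maximises π_Y = (456 - q_B - q_Y)q_Y - 94q_Y.
Follower FOC: 362 - q_B - 2q_Y = 0, so q_Y(q_B) = (362 - q_B)/2.
The leader anticipates this reaction. Substituting into P = 456 - Q gives P = 275 - (1/2)q_B, so π_B = (275 - (1/2)q_B)q_B - 15q_B.
Maximising: ∂π_B/∂q_B = 260 - q_B = 0, giving q_B = 260.
Then q_Y = (362 - 260)/2 = 51.
Total output Q = 311, so price P = 456 - 311 = 145.

145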